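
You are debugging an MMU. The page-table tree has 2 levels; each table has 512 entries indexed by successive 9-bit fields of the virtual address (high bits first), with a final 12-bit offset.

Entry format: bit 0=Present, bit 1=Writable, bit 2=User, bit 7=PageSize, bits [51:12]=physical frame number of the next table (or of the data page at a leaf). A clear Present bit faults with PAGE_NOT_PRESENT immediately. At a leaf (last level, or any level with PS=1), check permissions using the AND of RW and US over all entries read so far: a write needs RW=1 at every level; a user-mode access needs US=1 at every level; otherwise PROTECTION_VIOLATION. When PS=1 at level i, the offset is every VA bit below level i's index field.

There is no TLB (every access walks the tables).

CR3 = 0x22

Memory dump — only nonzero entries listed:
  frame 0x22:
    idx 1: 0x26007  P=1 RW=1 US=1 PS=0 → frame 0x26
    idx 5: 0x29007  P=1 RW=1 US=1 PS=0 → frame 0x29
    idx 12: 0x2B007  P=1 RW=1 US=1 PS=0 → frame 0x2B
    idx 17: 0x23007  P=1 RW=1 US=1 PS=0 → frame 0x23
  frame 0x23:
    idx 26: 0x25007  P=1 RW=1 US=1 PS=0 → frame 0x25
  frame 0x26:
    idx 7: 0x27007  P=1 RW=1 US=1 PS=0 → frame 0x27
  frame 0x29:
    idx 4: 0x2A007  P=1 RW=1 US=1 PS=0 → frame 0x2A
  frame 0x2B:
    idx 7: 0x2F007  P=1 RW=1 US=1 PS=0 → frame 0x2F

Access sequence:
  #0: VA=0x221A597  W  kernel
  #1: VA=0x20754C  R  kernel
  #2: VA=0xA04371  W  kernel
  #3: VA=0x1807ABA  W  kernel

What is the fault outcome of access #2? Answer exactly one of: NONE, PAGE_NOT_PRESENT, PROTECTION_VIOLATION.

Trace:
#0 VA=0x221A597 (w,kernel):
  lvl0: tbl 0x22, slot 17 ⇒ 0x23007 (P1/RW1/US1/PS0)
  lvl1: tbl 0x23, slot 26 ⇒ 0x25007 (P1/RW1/US1/PS0)
  ✓ 0x25597  — 2 lookups
#1 VA=0x20754C (r,kernel):
  lvl0: tbl 0x22, slot 1 ⇒ 0x26007 (P1/RW1/US1/PS0)
  lvl1: tbl 0x26, slot 7 ⇒ 0x27007 (P1/RW1/US1/PS0)
  ✓ 0x2754C  — 2 lookups
#2 VA=0xA04371 (w,kernel):
  lvl0: tbl 0x22, slot 5 ⇒ 0x29007 (P1/RW1/US1/PS0)
  lvl1: tbl 0x29, slot 4 ⇒ 0x2A007 (P1/RW1/US1/PS0)
  ✓ 0x2A371  — 2 lookups
#3 VA=0x1807ABA (w,kernel):
  lvl0: tbl 0x22, slot 12 ⇒ 0x2B007 (P1/RW1/US1/PS0)
  lvl1: tbl 0x2B, slot 7 ⇒ 0x2F007 (P1/RW1/US1/PS0)
  ✓ 0x2FABA  — 2 lookups

Access #2 fault: NONE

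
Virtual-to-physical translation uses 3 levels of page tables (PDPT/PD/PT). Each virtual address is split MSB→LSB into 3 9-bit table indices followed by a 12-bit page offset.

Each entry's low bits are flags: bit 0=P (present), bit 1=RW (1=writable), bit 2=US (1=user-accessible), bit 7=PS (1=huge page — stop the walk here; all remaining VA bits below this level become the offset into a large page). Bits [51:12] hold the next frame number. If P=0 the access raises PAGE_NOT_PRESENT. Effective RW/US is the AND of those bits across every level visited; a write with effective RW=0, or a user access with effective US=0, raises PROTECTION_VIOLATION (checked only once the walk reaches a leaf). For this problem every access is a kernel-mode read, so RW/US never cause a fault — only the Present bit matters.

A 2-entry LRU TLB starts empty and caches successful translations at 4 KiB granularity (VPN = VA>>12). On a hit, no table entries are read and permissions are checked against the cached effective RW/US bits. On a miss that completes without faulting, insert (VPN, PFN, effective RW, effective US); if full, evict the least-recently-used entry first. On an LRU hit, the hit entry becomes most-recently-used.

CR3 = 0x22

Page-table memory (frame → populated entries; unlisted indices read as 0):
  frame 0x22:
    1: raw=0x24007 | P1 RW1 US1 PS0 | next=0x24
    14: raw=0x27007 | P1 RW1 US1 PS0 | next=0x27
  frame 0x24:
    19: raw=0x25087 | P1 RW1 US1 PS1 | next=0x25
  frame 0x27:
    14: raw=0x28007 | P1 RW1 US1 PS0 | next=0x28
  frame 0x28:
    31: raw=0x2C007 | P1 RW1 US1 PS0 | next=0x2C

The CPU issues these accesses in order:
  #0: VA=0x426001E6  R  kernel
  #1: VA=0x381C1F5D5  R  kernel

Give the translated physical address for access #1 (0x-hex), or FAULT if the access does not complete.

Walk each access:
#0 VA=0x426001E6 (r,kernel):
  L0: frame=0x22 idx=1 entry=0x24007 [P=1 RW=1 US=1 PS=0]
  L1: frame=0x24 idx=19 entry=0x25087 [P=1 RW=1 US=1 PS=1]
  → PA=0x251E6 (huge @L1)  (2 entries read)
#1 VA=0x381C1F5D5 (r,kernel):
  L0: frame=0x22 idx=14 entry=0x27007 [P=1 RW=1 US=1 PS=0]
  L1: frame=0x27 idx=14 entry=0x28007 [P=1 RW=1 US=1 PS=0]
  L2: frame=0x28 idx=31 entry=0x2C007 [P=1 RW=1 US=1 PS=0]
  → PA=0x2C5D5  (3 entries read)

Access #1 PA: 0x2C5D5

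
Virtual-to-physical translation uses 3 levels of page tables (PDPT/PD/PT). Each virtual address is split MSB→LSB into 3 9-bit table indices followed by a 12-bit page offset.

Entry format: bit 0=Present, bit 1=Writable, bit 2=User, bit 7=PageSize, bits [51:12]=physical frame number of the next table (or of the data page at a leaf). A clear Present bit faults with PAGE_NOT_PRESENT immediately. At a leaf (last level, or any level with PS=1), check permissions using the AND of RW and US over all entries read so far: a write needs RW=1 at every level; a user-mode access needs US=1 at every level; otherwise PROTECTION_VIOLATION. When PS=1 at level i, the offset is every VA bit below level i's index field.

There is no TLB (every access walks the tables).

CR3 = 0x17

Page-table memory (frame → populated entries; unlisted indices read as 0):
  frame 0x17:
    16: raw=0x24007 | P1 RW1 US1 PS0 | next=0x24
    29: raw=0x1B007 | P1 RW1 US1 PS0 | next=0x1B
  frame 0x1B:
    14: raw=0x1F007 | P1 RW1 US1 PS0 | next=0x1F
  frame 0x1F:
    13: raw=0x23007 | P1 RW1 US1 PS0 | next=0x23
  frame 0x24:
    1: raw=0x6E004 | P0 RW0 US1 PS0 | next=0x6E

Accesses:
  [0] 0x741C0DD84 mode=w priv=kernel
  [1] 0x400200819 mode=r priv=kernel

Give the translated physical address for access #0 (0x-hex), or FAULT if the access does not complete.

Walk each access:
#0 VA=0x741C0DD84 (w,kernel):
  L0: frame=0x17 idx=29 entry=0x1B007 [P=1 RW=1 US=1 PS=0]
  L1: frame=0x1B idx=14 entry=0x1F007 [P=1 RW=1 US=1 PS=0]
  L2: frame=0x1F idx=13 entry=0x23007 [P=1 RW=1 US=1 PS=0]
  ✓ 0x23D84  — 3 lookups
#1 VA=0x400200819 (r,kernel):
  L0: frame=0x17 idx=16 entry=0x24007 [P=1 RW=1 US=1 PS=0]
  L1: frame=0x24 idx=1 entry=0x6E004 [P=0 RW=0 US=1 PS=0]
  ⇒ fault: PAGE_NOT_PRESENT  — 2 lookups

Access #0 PA: 0x23D84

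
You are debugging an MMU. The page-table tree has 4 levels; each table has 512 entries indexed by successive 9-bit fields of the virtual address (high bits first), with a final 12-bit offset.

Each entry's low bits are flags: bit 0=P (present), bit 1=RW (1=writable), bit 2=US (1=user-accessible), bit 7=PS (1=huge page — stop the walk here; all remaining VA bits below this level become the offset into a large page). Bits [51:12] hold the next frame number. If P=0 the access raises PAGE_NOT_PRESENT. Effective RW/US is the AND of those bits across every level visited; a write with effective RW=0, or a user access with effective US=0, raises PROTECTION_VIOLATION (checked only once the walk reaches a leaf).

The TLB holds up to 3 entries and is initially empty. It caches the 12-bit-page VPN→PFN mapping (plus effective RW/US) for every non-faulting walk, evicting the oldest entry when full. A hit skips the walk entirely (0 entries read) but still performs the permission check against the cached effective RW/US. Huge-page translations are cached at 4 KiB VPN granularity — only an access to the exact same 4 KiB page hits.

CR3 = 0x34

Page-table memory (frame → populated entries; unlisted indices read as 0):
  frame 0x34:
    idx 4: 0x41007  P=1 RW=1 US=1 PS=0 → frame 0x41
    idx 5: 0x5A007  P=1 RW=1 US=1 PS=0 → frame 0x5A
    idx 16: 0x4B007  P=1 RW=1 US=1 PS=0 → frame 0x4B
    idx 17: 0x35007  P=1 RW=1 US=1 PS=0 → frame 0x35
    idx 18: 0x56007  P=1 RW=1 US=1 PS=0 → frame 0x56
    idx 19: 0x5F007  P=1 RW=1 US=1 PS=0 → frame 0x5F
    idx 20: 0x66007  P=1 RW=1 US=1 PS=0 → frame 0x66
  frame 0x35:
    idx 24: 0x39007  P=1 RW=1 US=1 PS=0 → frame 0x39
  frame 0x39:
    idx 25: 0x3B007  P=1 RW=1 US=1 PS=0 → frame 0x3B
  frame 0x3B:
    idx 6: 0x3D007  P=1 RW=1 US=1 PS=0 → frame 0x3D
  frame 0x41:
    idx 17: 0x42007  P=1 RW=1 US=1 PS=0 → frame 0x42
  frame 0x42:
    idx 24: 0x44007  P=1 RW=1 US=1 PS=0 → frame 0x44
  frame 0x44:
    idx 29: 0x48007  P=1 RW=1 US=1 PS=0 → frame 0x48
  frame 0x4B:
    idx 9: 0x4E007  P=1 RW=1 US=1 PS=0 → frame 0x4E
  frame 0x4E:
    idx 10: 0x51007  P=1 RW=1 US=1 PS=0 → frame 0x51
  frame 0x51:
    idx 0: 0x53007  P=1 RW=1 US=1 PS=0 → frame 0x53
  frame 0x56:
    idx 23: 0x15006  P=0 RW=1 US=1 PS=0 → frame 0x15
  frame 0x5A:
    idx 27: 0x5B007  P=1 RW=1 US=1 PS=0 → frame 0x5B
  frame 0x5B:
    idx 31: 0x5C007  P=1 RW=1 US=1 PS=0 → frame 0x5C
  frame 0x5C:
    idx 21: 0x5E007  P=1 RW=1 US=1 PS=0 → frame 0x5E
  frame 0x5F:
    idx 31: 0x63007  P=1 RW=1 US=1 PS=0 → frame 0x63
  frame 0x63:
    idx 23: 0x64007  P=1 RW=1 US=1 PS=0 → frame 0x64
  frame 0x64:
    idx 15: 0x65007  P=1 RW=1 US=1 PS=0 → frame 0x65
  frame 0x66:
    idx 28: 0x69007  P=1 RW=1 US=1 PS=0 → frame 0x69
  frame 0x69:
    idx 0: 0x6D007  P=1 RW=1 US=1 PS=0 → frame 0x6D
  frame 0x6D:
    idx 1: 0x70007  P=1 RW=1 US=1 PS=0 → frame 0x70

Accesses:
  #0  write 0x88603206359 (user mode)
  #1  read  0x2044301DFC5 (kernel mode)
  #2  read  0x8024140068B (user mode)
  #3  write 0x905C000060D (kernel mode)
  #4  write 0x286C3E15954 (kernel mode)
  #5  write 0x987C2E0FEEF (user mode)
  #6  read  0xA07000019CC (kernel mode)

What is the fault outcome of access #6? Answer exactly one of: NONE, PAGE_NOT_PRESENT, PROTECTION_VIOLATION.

Trace:
#0 VA=0x88603206359 (w,user):
  L0: frame=0x34 idx=17 entry=0x35007 [P=1 RW=1 US=1 PS=0]
  L1: frame=0x35 idx=24 entry=0x39007 [P=1 RW=1 US=1 PS=0]
  L2: frame=0x39 idx=25 entry=0x3B007 [P=1 RW=1 US=1 PS=0]
  L3: frame=0x3B idx=6 entry=0x3D007 [P=1 RW=1 US=1 PS=0]
  ⇒ phys 0x3D359  [4 reads]
#1 VA=0x2044301DFC5 (r,kernel):
  L0: frame=0x34 idx=4 entry=0x41007 [P=1 RW=1 US=1 PS=0]
  L1: frame=0x41 idx=17 entry=0x42007 [P=1 RW=1 US=1 PS=0]
  L2: frame=0x42 idx=24 entry=0x44007 [P=1 RW=1 US=1 PS=0]
  L3: frame=0x44 idx=29 entry=0x48007 [P=1 RW=1 US=1 PS=0]
  ⇒ phys 0x48FC5  [4 reads]
#2 VA=0x8024140068B (r,user):
  L0: frame=0x34 idx=16 entry=0x4B007 [P=1 RW=1 US=1 PS=0]
  L1: frame=0x4B idx=9 entry=0x4E007 [P=1 RW=1 US=1 PS=0]
  L2: frame=0x4E idx=10 entry=0x51007 [P=1 RW=1 US=1 PS=0]
  L3: frame=0x51 idx=0 entry=0x53007 [P=1 RW=1 US=1 PS=0]
  ⇒ phys 0x5368B  [4 reads]
#3 VA=0x905C000060D (w,kernel):
  L0: frame=0x34 idx=18 entry=0x56007 [P=1 RW=1 US=1 PS=0]
  L1: frame=0x56 idx=23 entry=0x15006 [P=0 RW=1 US=1 PS=0]
  → PAGE_NOT_PRESENT  (2 entries read)
#4 VA=0x286C3E15954 (w,kernel):
  L0: frame=0x34 idx=5 entry=0x5A007 [P=1 RW=1 US=1 PS=0]
  L1: frame=0x5A idx=27 entry=0x5B007 [P=1 RW=1 US=1 PS=0]
  L2: frame=0x5B idx=31 entry=0x5C007 [P=1 RW=1 US=1 PS=0]
  L3: frame=0x5C idx=21 entry=0x5E007 [P=1 RW=1 US=1 PS=0]
  ⇒ phys 0x5E954  [4 reads]
#5 VA=0x987C2E0FEEF (w,user):
  L0: frame=0x34 idx=19 entry=0x5F007 [P=1 RW=1 US=1 PS=0]
  L1: frame=0x5F idx=31 entry=0x63007 [P=1 RW=1 US=1 PS=0]
  L2: frame=0x63 idx=23 entry=0x64007 [P=1 RW=1 US=1 PS=0]
  L3: frame=0x64 idx=15 entry=0x65007 [P=1 RW=1 US=1 PS=0]
  ⇒ phys 0x65EEF  [4 reads]
#6 VA=0xA07000019CC (r,kernel):
  L0: frame=0x34 idx=20 entry=0x66007 [P=1 RW=1 US=1 PS=0]
  L1: frame=0x66 idx=28 entry=0x69007 [P=1 RW=1 US=1 PS=0]
  L2: frame=0x69 idx=0 entry=0x6D007 [P=1 RW=1 US=1 PS=0]
  L3: frame=0x6D idx=1 entry=0x70007 [P=1 RW=1 US=1 PS=0]
  ⇒ phys 0x709CC  [4 reads]

Access #6 fault: NONE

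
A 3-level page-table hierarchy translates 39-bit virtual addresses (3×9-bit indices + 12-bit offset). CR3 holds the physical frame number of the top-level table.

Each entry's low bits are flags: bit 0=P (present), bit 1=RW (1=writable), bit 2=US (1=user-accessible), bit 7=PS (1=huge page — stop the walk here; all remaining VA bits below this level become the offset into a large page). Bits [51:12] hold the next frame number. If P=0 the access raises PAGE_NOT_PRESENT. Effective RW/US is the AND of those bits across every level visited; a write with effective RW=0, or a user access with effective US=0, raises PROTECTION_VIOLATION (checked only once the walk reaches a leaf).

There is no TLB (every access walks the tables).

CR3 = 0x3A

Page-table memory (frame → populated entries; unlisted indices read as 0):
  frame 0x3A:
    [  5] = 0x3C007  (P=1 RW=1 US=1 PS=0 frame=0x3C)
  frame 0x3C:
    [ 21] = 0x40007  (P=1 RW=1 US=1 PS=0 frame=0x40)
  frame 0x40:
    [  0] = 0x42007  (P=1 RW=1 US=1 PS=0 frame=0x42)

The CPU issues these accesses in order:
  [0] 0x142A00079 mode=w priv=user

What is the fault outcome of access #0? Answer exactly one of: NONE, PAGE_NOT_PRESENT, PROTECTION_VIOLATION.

Per-access translation:
#0 VA=0x142A00079 (w,user):
  [0] read 0x3A idx=5: raw=0x3C007 flags P=1 W=1 U=1 S=0
  [1] read 0x3C idx=21: raw=0x40007 flags P=1 W=1 U=1 S=0
  [2] read 0x40 idx=0: raw=0x42007 flags P=1 W=1 U=1 S=0
  → PA=0x42079  (3 entries read)

Access #0 fault: NONE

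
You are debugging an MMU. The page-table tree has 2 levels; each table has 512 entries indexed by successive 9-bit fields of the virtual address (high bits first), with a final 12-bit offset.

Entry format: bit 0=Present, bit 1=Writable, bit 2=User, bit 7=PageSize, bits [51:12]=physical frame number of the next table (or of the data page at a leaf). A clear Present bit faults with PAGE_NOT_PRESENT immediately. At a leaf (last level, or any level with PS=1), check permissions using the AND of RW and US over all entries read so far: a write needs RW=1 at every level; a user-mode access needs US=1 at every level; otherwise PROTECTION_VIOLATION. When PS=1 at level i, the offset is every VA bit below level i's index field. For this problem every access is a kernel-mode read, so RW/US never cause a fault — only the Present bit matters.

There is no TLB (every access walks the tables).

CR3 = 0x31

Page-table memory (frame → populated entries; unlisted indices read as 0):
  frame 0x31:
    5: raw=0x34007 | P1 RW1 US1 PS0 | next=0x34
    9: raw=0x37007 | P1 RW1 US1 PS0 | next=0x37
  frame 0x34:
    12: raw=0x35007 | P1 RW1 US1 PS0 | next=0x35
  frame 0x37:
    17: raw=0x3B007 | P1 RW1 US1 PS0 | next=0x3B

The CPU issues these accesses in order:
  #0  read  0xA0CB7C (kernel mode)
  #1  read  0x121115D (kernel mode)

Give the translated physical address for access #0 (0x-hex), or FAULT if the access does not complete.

Per-access translation:
#0 VA=0xA0CB7C (r,kernel):
  [0] read 0x31 idx=5: raw=0x34007 flags P=1 W=1 U=1 S=0
  [1] read 0x34 idx=12: raw=0x35007 flags P=1 W=1 U=1 S=0
  ⇒ phys 0x35B7C  [2 reads]
#1 VA=0x121115D (r,kernel):
  [0] read 0x31 idx=9: raw=0x37007 flags P=1 W=1 U=1 S=0
  [1] read 0x37 idx=17: raw=0x3B007 flags P=1 W=1 U=1 S=0
  ⇒ phys 0x3B15D  [2 reads]

Access #0 PA: 0x35B7C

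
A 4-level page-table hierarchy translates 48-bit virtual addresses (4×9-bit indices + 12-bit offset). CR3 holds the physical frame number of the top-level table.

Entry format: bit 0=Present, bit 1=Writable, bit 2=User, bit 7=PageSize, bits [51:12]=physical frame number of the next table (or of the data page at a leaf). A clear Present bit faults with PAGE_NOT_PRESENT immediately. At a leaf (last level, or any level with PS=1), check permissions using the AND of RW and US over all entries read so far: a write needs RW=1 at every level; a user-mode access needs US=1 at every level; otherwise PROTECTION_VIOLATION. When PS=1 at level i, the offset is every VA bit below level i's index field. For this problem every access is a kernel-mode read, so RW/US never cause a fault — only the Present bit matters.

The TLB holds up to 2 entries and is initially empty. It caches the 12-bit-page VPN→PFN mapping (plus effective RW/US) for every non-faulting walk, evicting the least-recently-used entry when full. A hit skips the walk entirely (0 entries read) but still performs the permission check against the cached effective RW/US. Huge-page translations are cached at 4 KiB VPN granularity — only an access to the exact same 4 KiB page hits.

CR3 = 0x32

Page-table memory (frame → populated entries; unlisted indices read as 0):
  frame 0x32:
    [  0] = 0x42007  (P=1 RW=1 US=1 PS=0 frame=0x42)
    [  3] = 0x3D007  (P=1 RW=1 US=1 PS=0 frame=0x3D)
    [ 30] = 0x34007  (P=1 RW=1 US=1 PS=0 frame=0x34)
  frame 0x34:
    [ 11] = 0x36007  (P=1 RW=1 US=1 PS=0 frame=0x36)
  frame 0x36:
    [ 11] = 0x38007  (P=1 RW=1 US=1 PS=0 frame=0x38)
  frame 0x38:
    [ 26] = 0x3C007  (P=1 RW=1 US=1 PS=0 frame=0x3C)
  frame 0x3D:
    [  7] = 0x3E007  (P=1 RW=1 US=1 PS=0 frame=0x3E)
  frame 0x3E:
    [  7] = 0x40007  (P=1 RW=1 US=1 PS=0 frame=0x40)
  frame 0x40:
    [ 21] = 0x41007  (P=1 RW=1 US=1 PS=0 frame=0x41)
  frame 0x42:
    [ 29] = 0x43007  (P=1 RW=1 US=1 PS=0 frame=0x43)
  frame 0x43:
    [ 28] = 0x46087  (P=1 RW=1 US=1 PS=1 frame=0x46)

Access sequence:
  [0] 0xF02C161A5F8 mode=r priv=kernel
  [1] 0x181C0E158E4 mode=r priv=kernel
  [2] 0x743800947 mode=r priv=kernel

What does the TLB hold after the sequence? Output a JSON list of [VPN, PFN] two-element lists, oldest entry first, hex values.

Walk each access:
#0 VA=0xF02C161A5F8 (r,kernel):
  lvl0: tbl 0x32, slot 30 ⇒ 0x34007 (P1/RW1/US1/PS0)
  lvl1: tbl 0x34, slot 11 ⇒ 0x36007 (P1/RW1/US1/PS0)
  lvl2: tbl 0x36, slot 11 ⇒ 0x38007 (P1/RW1/US1/PS0)
  lvl3: tbl 0x38, slot 26 ⇒ 0x3C007 (P1/RW1/US1/PS0)
  → PA=0x3C5F8  (4 entries read)
#1 VA=0x181C0E158E4 (r,kernel):
  lvl0: tbl 0x32, slot 3 ⇒ 0x3D007 (P1/RW1/US1/PS0)
  lvl1: tbl 0x3D, slot 7 ⇒ 0x3E007 (P1/RW1/US1/PS0)
  lvl2: tbl 0x3E, slot 7 ⇒ 0x40007 (P1/RW1/US1/PS0)
  lvl3: tbl 0x40, slot 21 ⇒ 0x41007 (P1/RW1/US1/PS0)
  → PA=0x418E4  (4 entries read)
#2 VA=0x743800947 (r,kernel):
  lvl0: tbl 0x32, slot 0 ⇒ 0x42007 (P1/RW1/US1/PS0)
  lvl1: tbl 0x42, slot 29 ⇒ 0x43007 (P1/RW1/US1/PS0)
  lvl2: tbl 0x43, slot 28 ⇒ 0x46087 (P1/RW1/US1/PS1)
  → PA=0x46947 (huge @L2)  (3 entries read)

TLB: [["0x181C0E15", "0x41"], ["0x743800", "0x46"]]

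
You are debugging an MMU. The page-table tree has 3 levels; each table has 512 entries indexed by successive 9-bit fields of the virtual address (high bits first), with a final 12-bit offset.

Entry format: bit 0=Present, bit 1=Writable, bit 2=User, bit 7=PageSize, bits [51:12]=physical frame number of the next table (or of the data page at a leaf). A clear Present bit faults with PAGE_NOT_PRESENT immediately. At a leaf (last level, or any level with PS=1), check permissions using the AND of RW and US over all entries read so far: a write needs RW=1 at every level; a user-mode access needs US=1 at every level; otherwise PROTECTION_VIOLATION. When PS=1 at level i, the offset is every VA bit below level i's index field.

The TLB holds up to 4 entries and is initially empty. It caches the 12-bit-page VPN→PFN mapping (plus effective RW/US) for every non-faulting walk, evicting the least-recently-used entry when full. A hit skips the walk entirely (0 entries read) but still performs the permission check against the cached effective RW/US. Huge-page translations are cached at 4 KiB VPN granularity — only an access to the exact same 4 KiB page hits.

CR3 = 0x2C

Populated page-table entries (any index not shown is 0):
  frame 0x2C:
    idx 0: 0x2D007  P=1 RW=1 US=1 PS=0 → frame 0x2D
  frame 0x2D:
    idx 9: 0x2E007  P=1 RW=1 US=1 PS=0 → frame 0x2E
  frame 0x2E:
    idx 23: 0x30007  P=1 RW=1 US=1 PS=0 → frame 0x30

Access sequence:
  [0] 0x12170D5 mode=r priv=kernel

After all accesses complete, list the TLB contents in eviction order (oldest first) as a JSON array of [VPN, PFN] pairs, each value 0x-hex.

Walk each access:
#0 VA=0x12170D5 (r,kernel):
  L0 @0x2C[0] → 0x2D007  P=1,RW=1,US=1,PS=0
  L1 @0x2D[9] → 0x2E007  P=1,RW=1,US=1,PS=0
  L2 @0x2E[23] → 0x30007  P=1,RW=1,US=1,PS=0
  ✓ 0x300D5  — 3 lookups

TLB: [["0x1217", "0x30"]]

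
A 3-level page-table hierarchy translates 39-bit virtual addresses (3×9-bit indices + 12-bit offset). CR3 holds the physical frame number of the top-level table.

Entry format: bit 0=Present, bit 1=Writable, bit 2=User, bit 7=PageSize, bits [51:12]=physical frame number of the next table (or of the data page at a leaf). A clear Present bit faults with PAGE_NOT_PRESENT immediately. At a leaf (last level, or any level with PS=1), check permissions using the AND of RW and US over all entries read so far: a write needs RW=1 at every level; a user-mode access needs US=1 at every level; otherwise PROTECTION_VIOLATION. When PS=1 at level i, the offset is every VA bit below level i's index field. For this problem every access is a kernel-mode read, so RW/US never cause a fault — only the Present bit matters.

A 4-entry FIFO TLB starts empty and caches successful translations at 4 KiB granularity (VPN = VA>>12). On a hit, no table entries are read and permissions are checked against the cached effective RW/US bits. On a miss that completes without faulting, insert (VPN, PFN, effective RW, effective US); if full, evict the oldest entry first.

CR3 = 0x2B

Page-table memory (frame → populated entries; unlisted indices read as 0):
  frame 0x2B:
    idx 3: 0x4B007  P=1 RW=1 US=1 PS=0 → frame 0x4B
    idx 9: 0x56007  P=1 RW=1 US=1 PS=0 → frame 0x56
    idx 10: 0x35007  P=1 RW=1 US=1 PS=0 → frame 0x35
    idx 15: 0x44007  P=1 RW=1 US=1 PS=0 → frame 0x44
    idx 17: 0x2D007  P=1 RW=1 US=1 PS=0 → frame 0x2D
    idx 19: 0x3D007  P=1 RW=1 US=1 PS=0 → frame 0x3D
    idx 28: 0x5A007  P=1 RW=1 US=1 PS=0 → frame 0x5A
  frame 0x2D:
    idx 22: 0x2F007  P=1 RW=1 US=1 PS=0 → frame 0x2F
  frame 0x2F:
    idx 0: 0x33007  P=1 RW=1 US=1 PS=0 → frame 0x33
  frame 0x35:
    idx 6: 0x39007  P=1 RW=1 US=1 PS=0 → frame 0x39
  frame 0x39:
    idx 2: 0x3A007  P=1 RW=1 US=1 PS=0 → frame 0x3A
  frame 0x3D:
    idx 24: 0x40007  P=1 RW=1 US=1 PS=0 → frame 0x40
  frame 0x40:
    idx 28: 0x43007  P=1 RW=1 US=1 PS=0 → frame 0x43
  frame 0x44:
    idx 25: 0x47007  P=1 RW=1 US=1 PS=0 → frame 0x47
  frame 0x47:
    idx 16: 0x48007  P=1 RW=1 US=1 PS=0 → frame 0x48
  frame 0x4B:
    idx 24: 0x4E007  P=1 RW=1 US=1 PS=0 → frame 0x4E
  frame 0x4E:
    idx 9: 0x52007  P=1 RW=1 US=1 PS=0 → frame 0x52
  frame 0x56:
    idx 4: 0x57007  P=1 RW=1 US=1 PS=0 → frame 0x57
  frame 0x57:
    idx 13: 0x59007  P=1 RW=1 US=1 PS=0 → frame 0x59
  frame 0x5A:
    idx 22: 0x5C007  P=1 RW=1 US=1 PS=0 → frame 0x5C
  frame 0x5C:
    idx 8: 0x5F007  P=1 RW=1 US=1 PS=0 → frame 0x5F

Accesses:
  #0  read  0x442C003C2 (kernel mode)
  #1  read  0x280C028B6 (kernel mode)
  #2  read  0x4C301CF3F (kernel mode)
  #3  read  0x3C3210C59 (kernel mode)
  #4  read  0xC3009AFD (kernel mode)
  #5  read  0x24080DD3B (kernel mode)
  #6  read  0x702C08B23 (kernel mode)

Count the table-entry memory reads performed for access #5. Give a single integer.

Trace:
#0 VA=0x442C003C2 (r,kernel):
  L0 @0x2B[17] → 0x2D007  P=1,RW=1,US=1,PS=0
  L1 @0x2D[22] → 0x2F007  P=1,RW=1,US=1,PS=0
  L2 @0x2F[0] → 0x33007  P=1,RW=1,US=1,PS=0
  ✓ 0x333C2  — 3 lookups
#1 VA=0x280C028B6 (r,kernel):
  L0 @0x2B[10] → 0x35007  P=1,RW=1,US=1,PS=0
  L1 @0x35[6] → 0x39007  P=1,RW=1,US=1,PS=0
  L2 @0x39[2] → 0x3A007  P=1,RW=1,US=1,PS=0
  ✓ 0x3A8B6  — 3 lookups
#2 VA=0x4C301CF3F (r,kernel):
  L0 @0x2B[19] → 0x3D007  P=1,RW=1,US=1,PS=0
  L1 @0x3D[24] → 0x40007  P=1,RW=1,US=1,PS=0
  L2 @0x40[28] → 0x43007  P=1,RW=1,US=1,PS=0
  ✓ 0x43F3F  — 3 lookups
#3 VA=0x3C3210C59 (r,kernel):
  L0 @0x2B[15] → 0x44007  P=1,RW=1,US=1,PS=0
  L1 @0x44[25] → 0x47007  P=1,RW=1,US=1,PS=0
  L2 @0x47[16] → 0x48007  P=1,RW=1,US=1,PS=0
  ✓ 0x48C59  — 3 lookups
#4 VA=0xC3009AFD (r,kernel):
  L0 @0x2B[3] → 0x4B007  P=1,RW=1,US=1,PS=0
  L1 @0x4B[24] → 0x4E007  P=1,RW=1,US=1,PS=0
  L2 @0x4E[9] → 0x52007  P=1,RW=1,US=1,PS=0
  ✓ 0x52AFD  — 3 lookups
#5 VA=0x24080DD3B (r,kernel):
  L0 @0x2B[9] → 0x56007  P=1,RW=1,US=1,PS=0
  L1 @0x56[4] → 0x57007  P=1,RW=1,US=1,PS=0
  L2 @0x57[13] → 0x59007  P=1,RW=1,US=1,PS=0
  ✓ 0x59D3B  — 3 lookups
#6 VA=0x702C08B23 (r,kernel):
  L0 @0x2B[28] → 0x5A007  P=1,RW=1,US=1,PS=0
  L1 @0x5A[22] → 0x5C007  P=1,RW=1,US=1,PS=0
  L2 @0x5C[8] → 0x5F007  P=1,RW=1,US=1,PS=0
  ✓ 0x5FB23  — 3 lookups

Entries read for #5: 3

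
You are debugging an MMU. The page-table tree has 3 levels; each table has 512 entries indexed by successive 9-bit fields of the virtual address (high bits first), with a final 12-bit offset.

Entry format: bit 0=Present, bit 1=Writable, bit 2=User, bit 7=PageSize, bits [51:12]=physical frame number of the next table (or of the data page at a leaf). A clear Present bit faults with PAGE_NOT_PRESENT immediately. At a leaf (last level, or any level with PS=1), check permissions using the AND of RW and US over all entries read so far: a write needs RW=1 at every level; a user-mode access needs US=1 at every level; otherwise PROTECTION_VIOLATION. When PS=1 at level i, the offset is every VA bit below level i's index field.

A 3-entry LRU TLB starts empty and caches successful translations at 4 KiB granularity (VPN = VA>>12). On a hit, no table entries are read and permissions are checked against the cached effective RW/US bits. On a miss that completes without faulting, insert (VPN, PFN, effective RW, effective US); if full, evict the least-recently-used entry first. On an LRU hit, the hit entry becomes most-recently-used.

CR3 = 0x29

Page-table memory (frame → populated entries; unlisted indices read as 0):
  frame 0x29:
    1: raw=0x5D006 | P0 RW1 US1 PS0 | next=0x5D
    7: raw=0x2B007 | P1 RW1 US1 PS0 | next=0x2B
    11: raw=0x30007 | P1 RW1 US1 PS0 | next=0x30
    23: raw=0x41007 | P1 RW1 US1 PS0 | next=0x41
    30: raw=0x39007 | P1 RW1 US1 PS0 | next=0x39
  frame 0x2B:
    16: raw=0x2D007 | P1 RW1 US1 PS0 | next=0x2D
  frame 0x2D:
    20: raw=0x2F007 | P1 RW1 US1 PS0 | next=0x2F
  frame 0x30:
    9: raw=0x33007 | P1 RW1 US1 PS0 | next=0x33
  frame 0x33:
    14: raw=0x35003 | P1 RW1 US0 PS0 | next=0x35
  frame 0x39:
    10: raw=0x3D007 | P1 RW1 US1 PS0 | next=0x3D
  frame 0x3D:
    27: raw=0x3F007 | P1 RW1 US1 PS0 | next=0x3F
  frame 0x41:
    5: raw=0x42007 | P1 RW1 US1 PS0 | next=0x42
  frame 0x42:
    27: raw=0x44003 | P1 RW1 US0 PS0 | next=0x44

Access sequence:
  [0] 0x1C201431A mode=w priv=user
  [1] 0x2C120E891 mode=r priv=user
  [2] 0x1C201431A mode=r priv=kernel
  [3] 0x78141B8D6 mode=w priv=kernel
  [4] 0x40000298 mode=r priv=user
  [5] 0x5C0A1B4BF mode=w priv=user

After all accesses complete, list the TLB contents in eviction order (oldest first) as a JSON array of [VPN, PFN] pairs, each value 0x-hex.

Per-access translation:
#0 VA=0x1C201431A (w,user):
  L0 @0x29[7] → 0x2B007  P=1,RW=1,US=1,PS=0
  L1 @0x2B[16] → 0x2D007  P=1,RW=1,US=1,PS=0
  L2 @0x2D[20] → 0x2F007  P=1,RW=1,US=1,PS=0
  ⇒ phys 0x2F31A  [3 reads]
#1 VA=0x2C120E891 (r,user):
  L0 @0x29[11] → 0x30007  P=1,RW=1,US=1,PS=0
  L1 @0x30[9] → 0x33007  P=1,RW=1,US=1,PS=0
  L2 @0x33[14] → 0x35003  P=1,RW=1,US=0,PS=0
  ⇒ fault: PROTECTION_VIOLATION  — 3 lookups
#2 VA=0x1C201431A (r,kernel):
  TLB hit vpn=0x1C2014 → PA=0x2F31A
#3 VA=0x78141B8D6 (w,kernel):
  L0 @0x29[30] → 0x39007  P=1,RW=1,US=1,PS=0
  L1 @0x39[10] → 0x3D007  P=1,RW=1,US=1,PS=0
  L2 @0x3D[27] → 0x3F007  P=1,RW=1,US=1,PS=0
  ⇒ phys 0x3F8D6  [3 reads]
#4 VA=0x40000298 (r,user):
  L0 @0x29[1] → 0x5D006  P=0,RW=1,US=1,PS=0
  ⇒ fault: PAGE_NOT_PRESENT  — 1 lookups
#5 VA=0x5C0A1B4BF (w,user):
  L0 @0x29[23] → 0x41007  P=1,RW=1,US=1,PS=0
  L1 @0x41[5] → 0x42007  P=1,RW=1,US=1,PS=0
  L2 @0x42[27] → 0x44003  P=1,RW=1,US=0,PS=0
  ⇒ fault: PROTECTION_VIOLATION  — 3 lookups

TLB: [["0x1C2014", "0x2F"], ["0x78141B", "0x3F"]]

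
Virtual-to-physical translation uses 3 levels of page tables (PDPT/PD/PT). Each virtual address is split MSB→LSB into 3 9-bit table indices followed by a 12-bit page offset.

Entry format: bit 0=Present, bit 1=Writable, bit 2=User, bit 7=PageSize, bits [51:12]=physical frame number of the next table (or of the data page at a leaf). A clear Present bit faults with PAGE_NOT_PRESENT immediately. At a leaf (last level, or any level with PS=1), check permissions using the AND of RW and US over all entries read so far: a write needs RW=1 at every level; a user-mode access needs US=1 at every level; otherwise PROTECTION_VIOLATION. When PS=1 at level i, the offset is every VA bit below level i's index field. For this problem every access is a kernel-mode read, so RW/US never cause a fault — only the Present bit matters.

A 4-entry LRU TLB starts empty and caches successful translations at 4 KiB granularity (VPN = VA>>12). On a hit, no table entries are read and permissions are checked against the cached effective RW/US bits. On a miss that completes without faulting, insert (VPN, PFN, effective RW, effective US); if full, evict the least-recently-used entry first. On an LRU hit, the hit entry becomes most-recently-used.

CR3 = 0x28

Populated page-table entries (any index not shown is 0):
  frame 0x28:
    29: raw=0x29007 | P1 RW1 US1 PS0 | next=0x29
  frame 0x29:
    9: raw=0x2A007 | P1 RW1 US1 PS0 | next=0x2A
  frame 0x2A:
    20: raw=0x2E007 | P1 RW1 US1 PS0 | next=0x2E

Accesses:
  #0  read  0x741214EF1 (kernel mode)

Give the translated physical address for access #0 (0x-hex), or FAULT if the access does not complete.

Trace:
#0 VA=0x741214EF1 (r,kernel):
  L0: frame=0x28 idx=29 entry=0x29007 [P=1 RW=1 US=1 PS=0]
  L1: frame=0x29 idx=9 entry=0x2A007 [P=1 RW=1 US=1 PS=0]
  L2: frame=0x2A idx=20 entry=0x2E007 [P=1 RW=1 US=1 PS=0]
  → PA=0x2EEF1  (3 entries read)

Access #0 PA: 0x2EEF1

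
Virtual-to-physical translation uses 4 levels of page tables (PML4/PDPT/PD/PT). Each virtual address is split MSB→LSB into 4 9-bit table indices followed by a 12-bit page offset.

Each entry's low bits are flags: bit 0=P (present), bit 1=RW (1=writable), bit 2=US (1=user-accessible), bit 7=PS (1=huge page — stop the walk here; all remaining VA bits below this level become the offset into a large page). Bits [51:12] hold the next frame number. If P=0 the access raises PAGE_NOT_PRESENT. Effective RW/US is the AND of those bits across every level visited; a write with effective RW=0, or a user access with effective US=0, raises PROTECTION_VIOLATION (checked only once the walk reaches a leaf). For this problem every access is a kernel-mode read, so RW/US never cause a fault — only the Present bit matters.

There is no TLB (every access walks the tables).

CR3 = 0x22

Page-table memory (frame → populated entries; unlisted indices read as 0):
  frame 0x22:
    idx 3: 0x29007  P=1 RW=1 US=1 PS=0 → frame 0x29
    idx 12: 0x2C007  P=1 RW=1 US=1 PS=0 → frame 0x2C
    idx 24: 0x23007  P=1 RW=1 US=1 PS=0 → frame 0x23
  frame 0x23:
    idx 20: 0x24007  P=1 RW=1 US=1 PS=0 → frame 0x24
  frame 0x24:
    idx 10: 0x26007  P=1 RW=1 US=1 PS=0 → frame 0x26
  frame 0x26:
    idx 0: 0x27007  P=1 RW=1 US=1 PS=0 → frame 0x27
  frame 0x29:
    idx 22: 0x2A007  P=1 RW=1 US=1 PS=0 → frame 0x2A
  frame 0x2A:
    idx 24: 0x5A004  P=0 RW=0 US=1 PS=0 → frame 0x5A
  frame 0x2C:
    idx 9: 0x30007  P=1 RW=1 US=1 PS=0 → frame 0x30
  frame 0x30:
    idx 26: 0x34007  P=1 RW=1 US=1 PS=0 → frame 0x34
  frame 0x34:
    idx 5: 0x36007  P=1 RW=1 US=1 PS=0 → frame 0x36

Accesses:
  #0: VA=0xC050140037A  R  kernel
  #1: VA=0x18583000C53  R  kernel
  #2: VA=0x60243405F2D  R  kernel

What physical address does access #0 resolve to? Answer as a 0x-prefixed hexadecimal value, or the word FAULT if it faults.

Walk each access:
#0 VA=0xC050140037A (r,kernel):
  L0: frame=0x22 idx=24 entry=0x23007 [P=1 RW=1 US=1 PS=0]
  L1: frame=0x23 idx=20 entry=0x24007 [P=1 RW=1 US=1 PS=0]
  L2: frame=0x24 idx=10 entry=0x26007 [P=1 RW=1 US=1 PS=0]
  L3: frame=0x26 idx=0 entry=0x27007 [P=1 RW=1 US=1 PS=0]
  ✓ 0x2737A  — 4 lookups
#1 VA=0x18583000C53 (r,kernel):
  L0: frame=0x22 idx=3 entry=0x29007 [P=1 RW=1 US=1 PS=0]
  L1: frame=0x29 idx=22 entry=0x2A007 [P=1 RW=1 US=1 PS=0]
  L2: frame=0x2A idx=24 entry=0x5A004 [P=0 RW=0 US=1 PS=0]
  ⇒ fault: PAGE_NOT_PRESENT  — 3 lookups
#2 VA=0x60243405F2D (r,kernel):
  L0: frame=0x22 idx=12 entry=0x2C007 [P=1 RW=1 US=1 PS=0]
  L1: frame=0x2C idx=9 entry=0x30007 [P=1 RW=1 US=1 PS=0]
  L2: frame=0x30 idx=26 entry=0x34007 [P=1 RW=1 US=1 PS=0]
  L3: frame=0x34 idx=5 entry=0x36007 [P=1 RW=1 US=1 PS=0]
  ✓ 0x36F2D  — 4 lookups

Access #0 PA: 0x2737A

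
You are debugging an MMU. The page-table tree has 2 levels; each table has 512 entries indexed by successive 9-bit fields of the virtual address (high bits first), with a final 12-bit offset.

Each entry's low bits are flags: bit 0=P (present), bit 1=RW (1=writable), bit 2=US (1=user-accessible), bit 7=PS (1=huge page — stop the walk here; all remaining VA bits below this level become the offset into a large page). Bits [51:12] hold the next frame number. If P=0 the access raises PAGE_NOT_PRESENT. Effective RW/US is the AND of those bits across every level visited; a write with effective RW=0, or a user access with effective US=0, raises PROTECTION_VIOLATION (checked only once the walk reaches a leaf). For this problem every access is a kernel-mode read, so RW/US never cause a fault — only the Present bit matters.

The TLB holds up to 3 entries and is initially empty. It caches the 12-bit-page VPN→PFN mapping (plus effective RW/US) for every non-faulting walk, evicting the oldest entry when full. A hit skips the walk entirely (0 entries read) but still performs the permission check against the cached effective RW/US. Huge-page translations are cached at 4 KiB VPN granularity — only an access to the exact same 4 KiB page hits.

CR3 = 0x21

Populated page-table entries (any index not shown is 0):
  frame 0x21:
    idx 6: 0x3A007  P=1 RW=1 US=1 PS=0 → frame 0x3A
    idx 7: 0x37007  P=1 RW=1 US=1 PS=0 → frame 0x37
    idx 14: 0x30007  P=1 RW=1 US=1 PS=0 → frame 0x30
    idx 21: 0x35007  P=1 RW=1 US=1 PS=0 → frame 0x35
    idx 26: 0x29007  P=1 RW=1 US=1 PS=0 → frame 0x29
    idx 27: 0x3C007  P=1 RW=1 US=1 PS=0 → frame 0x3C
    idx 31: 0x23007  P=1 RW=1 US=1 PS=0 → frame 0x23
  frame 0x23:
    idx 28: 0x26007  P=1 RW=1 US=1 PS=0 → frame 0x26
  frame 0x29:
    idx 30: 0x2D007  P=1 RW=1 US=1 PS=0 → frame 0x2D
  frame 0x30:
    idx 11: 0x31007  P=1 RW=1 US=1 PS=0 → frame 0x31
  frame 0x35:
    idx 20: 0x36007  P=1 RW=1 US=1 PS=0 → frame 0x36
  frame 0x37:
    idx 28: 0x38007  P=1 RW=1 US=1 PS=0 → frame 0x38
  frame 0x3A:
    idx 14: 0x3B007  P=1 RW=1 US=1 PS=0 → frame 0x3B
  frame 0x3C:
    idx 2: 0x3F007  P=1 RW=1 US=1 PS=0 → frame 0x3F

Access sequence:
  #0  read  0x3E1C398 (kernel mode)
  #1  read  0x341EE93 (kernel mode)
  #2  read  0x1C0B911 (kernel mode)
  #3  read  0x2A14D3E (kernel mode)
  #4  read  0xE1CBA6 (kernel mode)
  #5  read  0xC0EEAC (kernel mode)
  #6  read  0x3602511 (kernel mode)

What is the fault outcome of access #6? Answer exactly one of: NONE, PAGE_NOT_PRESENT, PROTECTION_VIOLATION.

Walk each access:
#0 VA=0x3E1C398 (r,kernel):
  L0 @0x21[31] → 0x23007  P=1,RW=1,US=1,PS=0
  L1 @0x23[28] → 0x26007  P=1,RW=1,US=1,PS=0
  ✓ 0x26398  — 2 lookups
#1 VA=0x341EE93 (r,kernel):
  L0 @0x21[26] → 0x29007  P=1,RW=1,US=1,PS=0
  L1 @0x29[30] → 0x2D007  P=1,RW=1,US=1,PS=0
  ✓ 0x2DE93  — 2 lookups
#2 VA=0x1C0B911 (r,kernel):
  L0 @0x21[14] → 0x30007  P=1,RW=1,US=1,PS=0
  L1 @0x30[11] → 0x31007  P=1,RW=1,US=1,PS=0
  ✓ 0x31911  — 2 lookups
#3 VA=0x2A14D3E (r,kernel):
  L0 @0x21[21] → 0x35007  P=1,RW=1,US=1,PS=0
  L1 @0x35[20] → 0x36007  P=1,RW=1,US=1,PS=0
  ✓ 0x36D3E  — 2 lookups
#4 VA=0xE1CBA6 (r,kernel):
  L0 @0x21[7] → 0x37007  P=1,RW=1,US=1,PS=0
  L1 @0x37[28] → 0x38007  P=1,RW=1,US=1,PS=0
  ✓ 0x38BA6  — 2 lookups
#5 VA=0xC0EEAC (r,kernel):
  L0 @0x21[6] → 0x3A007  P=1,RW=1,US=1,PS=0
  L1 @0x3A[14] → 0x3B007  P=1,RW=1,US=1,PS=0
  ✓ 0x3BEAC  — 2 lookups
#6 VA=0x3602511 (r,kernel):
  L0 @0x21[27] → 0x3C007  P=1,RW=1,US=1,PS=0
  L1 @0x3C[2] → 0x3F007  P=1,RW=1,US=1,PS=0
  ✓ 0x3F511  — 2 lookups

Access #6 fault: NONE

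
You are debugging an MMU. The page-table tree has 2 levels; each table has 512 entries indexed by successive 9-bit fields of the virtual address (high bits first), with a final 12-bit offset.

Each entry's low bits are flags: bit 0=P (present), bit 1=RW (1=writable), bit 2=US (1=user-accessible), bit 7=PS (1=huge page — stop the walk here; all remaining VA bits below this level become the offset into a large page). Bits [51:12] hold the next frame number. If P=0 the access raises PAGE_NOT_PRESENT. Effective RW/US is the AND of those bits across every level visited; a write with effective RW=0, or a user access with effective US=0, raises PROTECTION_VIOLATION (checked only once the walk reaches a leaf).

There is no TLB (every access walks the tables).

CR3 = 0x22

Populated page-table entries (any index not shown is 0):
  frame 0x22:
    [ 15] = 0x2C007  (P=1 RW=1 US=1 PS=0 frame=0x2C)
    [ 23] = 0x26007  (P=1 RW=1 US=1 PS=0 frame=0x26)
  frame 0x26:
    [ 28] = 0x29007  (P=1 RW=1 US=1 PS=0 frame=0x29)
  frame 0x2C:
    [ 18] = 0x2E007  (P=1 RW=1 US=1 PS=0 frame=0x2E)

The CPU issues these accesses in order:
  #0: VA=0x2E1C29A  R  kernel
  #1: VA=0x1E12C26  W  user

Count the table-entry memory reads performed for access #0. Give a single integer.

Trace:
#0 VA=0x2E1C29A (r,kernel):
  L0 @0x22[23] → 0x26007  P=1,RW=1,US=1,PS=0
  L1 @0x26[28] → 0x29007  P=1,RW=1,US=1,PS=0
  ⇒ phys 0x2929A  [2 reads]
#1 VA=0x1E12C26 (w,user):
  L0 @0x22[15] → 0x2C007  P=1,RW=1,US=1,PS=0
  L1 @0x2C[18] → 0x2E007  P=1,RW=1,US=1,PS=0
  ⇒ phys 0x2EC26  [2 reads]

Entries read for #0: 2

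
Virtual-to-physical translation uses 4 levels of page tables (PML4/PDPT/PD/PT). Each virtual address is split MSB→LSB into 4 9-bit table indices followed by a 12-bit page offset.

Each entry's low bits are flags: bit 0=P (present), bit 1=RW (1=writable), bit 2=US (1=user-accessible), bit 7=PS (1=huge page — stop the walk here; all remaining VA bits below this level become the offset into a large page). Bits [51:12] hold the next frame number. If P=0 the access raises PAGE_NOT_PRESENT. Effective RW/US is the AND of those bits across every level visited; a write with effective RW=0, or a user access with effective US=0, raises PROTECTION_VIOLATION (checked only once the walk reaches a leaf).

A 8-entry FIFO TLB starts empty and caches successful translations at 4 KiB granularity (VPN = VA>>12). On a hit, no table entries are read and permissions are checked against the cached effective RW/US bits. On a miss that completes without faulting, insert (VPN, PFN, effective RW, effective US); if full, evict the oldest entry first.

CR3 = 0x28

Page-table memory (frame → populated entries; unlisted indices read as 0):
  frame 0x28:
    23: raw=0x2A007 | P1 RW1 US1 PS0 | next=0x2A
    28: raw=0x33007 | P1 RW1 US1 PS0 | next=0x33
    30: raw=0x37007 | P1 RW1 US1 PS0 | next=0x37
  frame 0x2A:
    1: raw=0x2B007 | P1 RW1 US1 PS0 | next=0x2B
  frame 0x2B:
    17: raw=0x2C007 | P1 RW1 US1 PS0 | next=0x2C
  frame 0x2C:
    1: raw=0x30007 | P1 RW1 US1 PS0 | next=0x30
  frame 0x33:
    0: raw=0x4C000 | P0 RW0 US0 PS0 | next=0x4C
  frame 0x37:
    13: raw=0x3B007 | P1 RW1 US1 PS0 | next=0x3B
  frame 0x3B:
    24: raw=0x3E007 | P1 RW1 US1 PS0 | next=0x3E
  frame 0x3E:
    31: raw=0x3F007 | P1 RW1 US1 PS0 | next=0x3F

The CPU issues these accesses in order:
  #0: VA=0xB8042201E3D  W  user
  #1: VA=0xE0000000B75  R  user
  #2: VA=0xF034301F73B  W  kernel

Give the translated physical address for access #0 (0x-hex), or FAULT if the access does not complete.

Trace:
#0 VA=0xB8042201E3D (w,user):
  L0: frame=0x28 idx=23 entry=0x2A007 [P=1 RW=1 US=1 PS=0]
  L1: frame=0x2A idx=1 entry=0x2B007 [P=1 RW=1 US=1 PS=0]
  L2: frame=0x2B idx=17 entry=0x2C007 [P=1 RW=1 US=1 PS=0]
  L3: frame=0x2C idx=1 entry=0x30007 [P=1 RW=1 US=1 PS=0]
  ⇒ phys 0x30E3D  [4 reads]
#1 VA=0xE0000000B75 (r,user):
  L0: frame=0x28 idx=28 entry=0x33007 [P=1 RW=1 US=1 PS=0]
  L1: frame=0x33 idx=0 entry=0x4C000 [P=0 RW=0 US=0 PS=0]
  ⇒ fault: PAGE_NOT_PRESENT  — 2 lookups
#2 VA=0xF034301F73B (w,kernel):
  L0: frame=0x28 idx=30 entry=0x37007 [P=1 RW=1 US=1 PS=0]
  L1: frame=0x37 idx=13 entry=0x3B007 [P=1 RW=1 US=1 PS=0]
  L2: frame=0x3B idx=24 entry=0x3E007 [P=1 RW=1 US=1 PS=0]
  L3: frame=0x3E idx=31 entry=0x3F007 [P=1 RW=1 US=1 PS=0]
  ⇒ phys 0x3F73B  [4 reads]

Access #0 PA: 0x30E3D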